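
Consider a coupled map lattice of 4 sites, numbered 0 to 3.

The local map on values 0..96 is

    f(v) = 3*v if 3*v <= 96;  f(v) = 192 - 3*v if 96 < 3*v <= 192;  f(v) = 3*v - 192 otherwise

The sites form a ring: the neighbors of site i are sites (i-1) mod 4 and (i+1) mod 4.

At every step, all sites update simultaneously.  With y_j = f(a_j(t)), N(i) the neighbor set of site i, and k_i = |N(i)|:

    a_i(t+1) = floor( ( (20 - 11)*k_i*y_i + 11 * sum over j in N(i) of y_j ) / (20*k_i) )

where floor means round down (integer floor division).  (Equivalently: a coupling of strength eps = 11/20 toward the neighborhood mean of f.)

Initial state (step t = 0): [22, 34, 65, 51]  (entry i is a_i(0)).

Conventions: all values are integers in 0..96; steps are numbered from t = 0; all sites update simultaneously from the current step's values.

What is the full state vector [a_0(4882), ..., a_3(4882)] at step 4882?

Answer: [84, 84, 89, 89]
Key observation: The state at step 9, [6, 6, 2, 2], reappears at step 19: the system is in a cycle of period 10 from step 9 on.  Therefore the state at step 4882 equals the state at step 9 + ((4882 - 9) mod 10) = 12, which is [84, 84, 89, 89].

Derivation:
t=0: [22, 34, 65, 51]
t=1: [65, 59, 36, 36]
t=2: [28, 30, 65, 61]
t=3: [65, 64, 28, 27]
t=4: [23, 23, 60, 60]
t=5: [53, 53, 27, 27]
t=6: [46, 46, 67, 67]
t=7: [41, 41, 21, 21]
t=8: [67, 67, 64, 64]
t=9: [6, 6, 2, 2]
t=10: [14, 14, 9, 9]
t=11: [37, 37, 31, 31]
t=12: [84, 84, 89, 89]
t=13: [64, 64, 70, 70]
t=14: [4, 4, 13, 13]
t=15: [19, 19, 31, 31]
t=16: [66, 66, 83, 83]
t=17: [20, 20, 42, 42]
t=18: [61, 61, 64, 64]
t=19: [6, 6, 2, 2]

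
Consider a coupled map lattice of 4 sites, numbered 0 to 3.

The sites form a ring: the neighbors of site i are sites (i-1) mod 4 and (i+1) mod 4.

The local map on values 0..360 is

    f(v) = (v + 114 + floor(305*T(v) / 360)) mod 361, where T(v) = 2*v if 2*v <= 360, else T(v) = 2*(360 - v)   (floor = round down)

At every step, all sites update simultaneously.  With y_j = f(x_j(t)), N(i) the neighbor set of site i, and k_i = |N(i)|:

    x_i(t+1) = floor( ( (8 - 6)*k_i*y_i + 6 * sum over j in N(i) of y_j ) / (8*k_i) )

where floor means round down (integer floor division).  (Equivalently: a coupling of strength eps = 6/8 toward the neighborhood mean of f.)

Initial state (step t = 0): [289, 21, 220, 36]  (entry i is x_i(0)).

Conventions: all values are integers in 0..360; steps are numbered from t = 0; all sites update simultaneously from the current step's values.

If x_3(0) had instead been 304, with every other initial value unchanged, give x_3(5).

Simulating step by step:
t=0: [289, 21, 220, 304]
t=1: [160, 182, 172, 177]
t=2: [220, 209, 228, 207]
t=3: [216, 209, 214, 210]
t=4: [216, 214, 216, 214]
t=5: [213, 213, 213, 213]

Answer: x_3(5) = 213
Key observation: This trace re-runs the system from the modified initial state.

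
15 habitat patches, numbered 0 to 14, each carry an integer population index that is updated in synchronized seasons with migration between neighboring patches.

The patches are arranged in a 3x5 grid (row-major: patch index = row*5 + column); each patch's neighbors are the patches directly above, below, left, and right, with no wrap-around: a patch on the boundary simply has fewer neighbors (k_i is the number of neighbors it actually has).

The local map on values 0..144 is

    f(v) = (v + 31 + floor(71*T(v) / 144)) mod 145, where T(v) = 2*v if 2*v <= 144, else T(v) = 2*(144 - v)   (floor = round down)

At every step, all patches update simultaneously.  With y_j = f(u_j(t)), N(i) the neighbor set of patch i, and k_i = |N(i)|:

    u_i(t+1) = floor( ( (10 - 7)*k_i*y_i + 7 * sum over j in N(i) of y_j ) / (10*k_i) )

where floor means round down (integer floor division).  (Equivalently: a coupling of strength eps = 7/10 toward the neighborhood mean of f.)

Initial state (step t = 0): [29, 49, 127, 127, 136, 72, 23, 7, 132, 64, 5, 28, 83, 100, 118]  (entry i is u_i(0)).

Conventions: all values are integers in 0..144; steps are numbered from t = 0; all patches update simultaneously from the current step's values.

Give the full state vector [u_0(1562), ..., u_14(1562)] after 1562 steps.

Simulating step by step:
t=0: [29, 49, 127, 127, 136, 72, 23, 7, 132, 64, 5, 28, 83, 100, 118]
t=1: [81, 83, 55, 29, 23, 56, 73, 41, 28, 24, 52, 59, 45, 29, 23]
t=2: [68, 54, 95, 96, 80, 87, 58, 99, 89, 78, 90, 66, 83, 92, 80]
t=3: [64, 53, 54, 29, 29, 20, 37, 24, 29, 29, 24, 18, 26, 29, 29]
t=4: [76, 100, 111, 99, 88, 66, 92, 95, 86, 88, 71, 81, 78, 86, 88]
t=5: [24, 29, 29, 29, 29, 24, 26, 29, 29, 29, 24, 28, 29, 29, 29]
t=6: [81, 84, 88, 88, 88, 78, 84, 86, 88, 88, 80, 83, 87, 88, 88]
t=7: [29, 29, 29, 29, 29, 29, 29, 29, 29, 29, 29, 29, 29, 29, 29]
t=8: [88, 88, 88, 88, 88, 88, 88, 88, 88, 88, 88, 88, 88, 88, 88]
t=9: [29, 29, 29, 29, 29, 29, 29, 29, 29, 29, 29, 29, 29, 29, 29]

Answer: [88, 88, 88, 88, 88, 88, 88, 88, 88, 88, 88, 88, 88, 88, 88]
Key observation: The state at step 7, [29, 29, 29, 29, 29, 29, 29, 29, 29, 29, 29, 29, 29, 29, 29], reappears at step 9: the system is in a cycle of period 2 from step 7 on.  Therefore the state at step 1562 equals the state at step 7 + ((1562 - 7) mod 2) = 8, which is [88, 88, 88, 88, 88, 88, 88, 88, 88, 88, 88, 88, 88, 88, 88].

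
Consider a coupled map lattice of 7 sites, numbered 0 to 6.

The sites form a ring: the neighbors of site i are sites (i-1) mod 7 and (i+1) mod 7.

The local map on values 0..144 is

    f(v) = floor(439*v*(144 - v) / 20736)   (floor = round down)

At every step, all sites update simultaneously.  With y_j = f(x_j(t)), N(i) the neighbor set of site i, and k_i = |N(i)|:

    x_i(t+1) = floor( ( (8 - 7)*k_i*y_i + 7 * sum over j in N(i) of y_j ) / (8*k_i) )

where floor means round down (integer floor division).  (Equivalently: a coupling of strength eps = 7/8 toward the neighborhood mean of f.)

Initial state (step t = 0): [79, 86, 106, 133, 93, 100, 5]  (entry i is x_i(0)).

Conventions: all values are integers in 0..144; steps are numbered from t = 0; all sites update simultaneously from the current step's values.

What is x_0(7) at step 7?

Simulating step by step:
t=0: [79, 86, 106, 133, 93, 100, 5]
t=1: [65, 97, 69, 84, 66, 61, 89]
t=2: [100, 106, 102, 108, 106, 105, 106]
t=3: [86, 90, 84, 86, 84, 85, 88]
t=4: [103, 105, 103, 105, 105, 105, 105]
t=5: [86, 88, 86, 87, 86, 86, 87]
t=6: [104, 104, 104, 104, 104, 104, 104]
t=7: [88, 88, 88, 88, 88, 88, 88]

Answer: x_0(7) = 88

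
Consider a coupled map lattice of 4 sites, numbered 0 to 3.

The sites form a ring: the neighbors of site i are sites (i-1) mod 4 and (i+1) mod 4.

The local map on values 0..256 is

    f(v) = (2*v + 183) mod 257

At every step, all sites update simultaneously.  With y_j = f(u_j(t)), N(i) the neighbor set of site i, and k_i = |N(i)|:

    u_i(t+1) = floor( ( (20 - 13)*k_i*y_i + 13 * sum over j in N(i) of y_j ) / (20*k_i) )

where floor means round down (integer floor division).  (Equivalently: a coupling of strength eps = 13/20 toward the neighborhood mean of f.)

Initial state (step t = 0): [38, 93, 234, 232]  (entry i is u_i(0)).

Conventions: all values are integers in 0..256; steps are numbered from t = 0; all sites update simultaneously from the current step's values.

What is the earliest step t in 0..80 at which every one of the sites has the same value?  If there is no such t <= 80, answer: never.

Answer: 16
Key observation: Synchronization is absorbing here: once all sites are equal they stay equal, and step 16 is the first all-equal step.

Derivation:
t=0: [38, 93, 234, 232]  (not all equal)
t=1: [80, 84, 127, 91]  (not all equal)
t=2: [95, 119, 128, 124]  (not all equal)
t=3: [150, 154, 173, 157]  (not all equal)
t=4: [233, 160, 159, 162]  (not all equal)
t=5: [208, 209, 246, 210]  (not all equal)
t=6: [86, 110, 113, 111]  (not all equal)
t=7: [129, 132, 148, 133]  (not all equal)
t=8: [188, 198, 201, 199]  (not all equal)
t=9: [58, 60, 67, 61]  (not all equal)
t=10: [45, 49, 51, 49]  (not all equal)
t=11: [21, 22, 25, 22]  (not all equal)
t=12: [226, 228, 229, 228]  (not all equal)
t=13: [123, 124, 125, 124]  (not all equal)
t=14: [173, 174, 174, 174]  (not all equal)
t=15: [16, 16, 17, 16]  (not all equal)
t=16: [215, 215, 215, 215]  (all equal)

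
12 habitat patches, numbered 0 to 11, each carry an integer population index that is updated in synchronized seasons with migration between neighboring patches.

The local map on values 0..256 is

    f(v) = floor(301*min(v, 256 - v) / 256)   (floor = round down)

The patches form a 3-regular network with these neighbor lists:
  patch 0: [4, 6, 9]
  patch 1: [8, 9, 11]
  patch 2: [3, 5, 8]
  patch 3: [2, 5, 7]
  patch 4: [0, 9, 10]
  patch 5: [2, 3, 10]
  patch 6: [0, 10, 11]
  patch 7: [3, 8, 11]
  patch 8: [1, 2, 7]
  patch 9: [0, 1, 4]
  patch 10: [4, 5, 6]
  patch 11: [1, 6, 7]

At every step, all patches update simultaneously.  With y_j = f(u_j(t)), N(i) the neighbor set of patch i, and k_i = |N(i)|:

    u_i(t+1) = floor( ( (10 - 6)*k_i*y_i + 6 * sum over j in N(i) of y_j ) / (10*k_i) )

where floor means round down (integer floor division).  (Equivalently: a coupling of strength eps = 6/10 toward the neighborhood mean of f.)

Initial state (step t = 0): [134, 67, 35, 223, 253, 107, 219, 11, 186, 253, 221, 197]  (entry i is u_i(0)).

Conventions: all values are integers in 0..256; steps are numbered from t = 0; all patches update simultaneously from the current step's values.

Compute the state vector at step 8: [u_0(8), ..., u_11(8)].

Simulating step by step:
t=0: [134, 67, 35, 223, 253, 107, 219, 11, 186, 253, 221, 197]
t=1: [67, 62, 65, 50, 38, 74, 67, 42, 59, 46, 50, 54]
t=2: [66, 66, 73, 65, 55, 73, 71, 57, 67, 60, 65, 65]
t=3: [74, 75, 81, 77, 70, 81, 79, 72, 77, 71, 76, 75]
t=4: [86, 87, 93, 90, 84, 92, 89, 87, 89, 84, 89, 88]
t=5: [100, 101, 107, 105, 99, 106, 103, 103, 104, 99, 103, 102]
t=6: [117, 118, 123, 123, 117, 123, 119, 121, 121, 116, 120, 119]
t=7: [137, 138, 143, 143, 137, 143, 139, 141, 141, 136, 140, 139]
t=8: [139, 137, 132, 132, 138, 132, 137, 134, 135, 139, 136, 136]

Answer: [139, 137, 132, 132, 138, 132, 137, 134, 135, 139, 136, 136]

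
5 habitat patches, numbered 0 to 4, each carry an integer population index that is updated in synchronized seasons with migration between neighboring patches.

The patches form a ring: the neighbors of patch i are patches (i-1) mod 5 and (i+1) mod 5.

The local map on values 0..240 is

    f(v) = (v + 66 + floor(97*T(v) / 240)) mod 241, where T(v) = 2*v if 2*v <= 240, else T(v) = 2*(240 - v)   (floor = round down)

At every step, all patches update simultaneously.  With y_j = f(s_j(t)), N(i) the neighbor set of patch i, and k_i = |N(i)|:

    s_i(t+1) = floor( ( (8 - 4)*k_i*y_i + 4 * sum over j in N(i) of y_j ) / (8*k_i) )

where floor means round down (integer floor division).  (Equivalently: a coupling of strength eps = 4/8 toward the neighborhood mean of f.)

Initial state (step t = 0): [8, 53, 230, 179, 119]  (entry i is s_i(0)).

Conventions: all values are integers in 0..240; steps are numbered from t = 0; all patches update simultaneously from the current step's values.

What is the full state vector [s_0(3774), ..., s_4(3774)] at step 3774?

Simulating step by step:
t=0: [8, 53, 230, 179, 119]
t=1: [90, 116, 85, 52, 53]
t=2: [162, 128, 158, 175, 177]
t=3: [48, 46, 48, 51, 51]
t=4: [152, 150, 152, 156, 156]
t=5: [47, 47, 47, 48, 48]
t=6: [150, 150, 150, 151, 151]
t=7: [47, 47, 47, 47, 47]
t=8: [150, 150, 150, 150, 150]
t=9: [47, 47, 47, 47, 47]

Answer: [150, 150, 150, 150, 150]
Key observation: The state at step 7, [47, 47, 47, 47, 47], reappears at step 9: the system is in a cycle of period 2 from step 7 on.  Therefore the state at step 3774 equals the state at step 7 + ((3774 - 7) mod 2) = 8, which is [150, 150, 150, 150, 150].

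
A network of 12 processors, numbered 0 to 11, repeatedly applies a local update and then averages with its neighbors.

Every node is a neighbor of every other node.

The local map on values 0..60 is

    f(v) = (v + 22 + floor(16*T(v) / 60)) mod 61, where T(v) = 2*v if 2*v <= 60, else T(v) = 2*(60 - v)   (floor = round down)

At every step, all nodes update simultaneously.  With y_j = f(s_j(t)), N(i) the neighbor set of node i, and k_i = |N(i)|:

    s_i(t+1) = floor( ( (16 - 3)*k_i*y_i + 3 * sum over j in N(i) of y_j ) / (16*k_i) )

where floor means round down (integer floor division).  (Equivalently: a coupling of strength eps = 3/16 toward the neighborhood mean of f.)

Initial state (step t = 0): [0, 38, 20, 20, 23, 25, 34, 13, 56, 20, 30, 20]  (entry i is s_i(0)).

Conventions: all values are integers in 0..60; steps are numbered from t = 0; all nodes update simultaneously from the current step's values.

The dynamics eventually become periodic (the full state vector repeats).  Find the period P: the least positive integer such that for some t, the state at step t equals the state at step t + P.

Simulating step by step:
t=0: [0, 38, 20, 20, 23, 25, 34, 13, 56, 20, 30, 20]
t=1: [24, 15, 48, 48, 52, 55, 13, 39, 22, 48, 12, 48]
t=2: [52, 41, 17, 17, 19, 20, 38, 14, 49, 17, 37, 17]
t=3: [20, 16, 45, 45, 47, 48, 14, 41, 18, 45, 14, 45]
t=4: [46, 42, 16, 16, 16, 17, 39, 15, 44, 16, 39, 16]
t=5: [17, 16, 43, 43, 43, 44, 15, 42, 16, 43, 15, 43]
t=6: [43, 42, 15, 15, 15, 15, 41, 15, 42, 15, 41, 15]
t=7: [16, 15, 42, 42, 42, 42, 15, 42, 15, 42, 15, 42]
t=8: [41, 41, 14, 14, 14, 14, 41, 14, 41, 14, 41, 14]
t=9: [15, 15, 40, 40, 40, 40, 15, 40, 15, 40, 15, 40]
t=10: [40, 40, 13, 13, 13, 13, 40, 13, 40, 13, 40, 13]
t=11: [14, 14, 38, 38, 38, 38, 14, 38, 14, 38, 14, 38]
t=12: [39, 39, 12, 12, 12, 12, 39, 12, 39, 12, 39, 12]
t=13: [14, 14, 37, 37, 37, 37, 14, 37, 14, 37, 14, 37]
t=14: [39, 39, 12, 12, 12, 12, 39, 12, 39, 12, 39, 12]

Answer: 2
Key observation: The state at step 12, [39, 39, 12, 12, 12, 12, 39, 12, 39, 12, 39, 12], reappears at step 14 — and no state repeats earlier — so the cycle the system enters has period 2.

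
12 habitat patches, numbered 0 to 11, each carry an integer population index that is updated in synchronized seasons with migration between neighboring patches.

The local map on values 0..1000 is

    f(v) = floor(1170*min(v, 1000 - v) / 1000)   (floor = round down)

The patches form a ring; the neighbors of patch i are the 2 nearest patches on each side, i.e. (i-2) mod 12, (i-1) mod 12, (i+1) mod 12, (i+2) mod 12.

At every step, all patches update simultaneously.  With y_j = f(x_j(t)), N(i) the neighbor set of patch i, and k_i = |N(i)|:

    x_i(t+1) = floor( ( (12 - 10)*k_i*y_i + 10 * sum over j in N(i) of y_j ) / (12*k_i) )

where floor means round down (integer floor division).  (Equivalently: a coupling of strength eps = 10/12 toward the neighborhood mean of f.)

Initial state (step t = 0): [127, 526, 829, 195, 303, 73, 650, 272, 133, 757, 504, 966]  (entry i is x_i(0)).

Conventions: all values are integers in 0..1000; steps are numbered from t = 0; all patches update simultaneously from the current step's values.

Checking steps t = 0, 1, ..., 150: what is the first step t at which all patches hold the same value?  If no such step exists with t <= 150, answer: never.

Answer: never
Key observation: The state at step 26 reappears at step 38 — the system is in a cycle of period 12 from step 26 on.  No step 0..38 is synchronized, and the cycle repeats forever, so no step up to 150 (or ever) has all patches equal.

Derivation:
t=0: [127, 526, 829, 195, 303, 73, 650, 272, 133, 757, 504, 966]  (not all equal)
t=1: [310, 220, 300, 286, 251, 286, 258, 247, 357, 274, 227, 332]  (not all equal)
t=2: [323, 341, 318, 312, 323, 309, 327, 333, 314, 336, 353, 315]  (not all equal)
t=3: [385, 375, 378, 375, 371, 375, 374, 377, 389, 385, 382, 390]  (not all equal)
t=4: [446, 445, 440, 438, 437, 437, 441, 444, 445, 449, 451, 447]  (not all equal)
t=5: [520, 517, 515, 513, 512, 513, 515, 517, 521, 522, 522, 523]  (not all equal)
t=6: [562, 563, 566, 567, 568, 567, 566, 563, 562, 560, 559, 560]  (not all equal)
t=7: [511, 509, 508, 507, 506, 507, 508, 509, 511, 513, 513, 513]  (not all equal)
t=8: [571, 573, 574, 575, 575, 575, 574, 573, 571, 570, 570, 570]  (not all equal)
t=9: [500, 499, 498, 497, 497, 497, 498, 499, 500, 501, 502, 501]  (not all equal)
t=10: [582, 582, 582, 581, 581, 581, 582, 582, 582, 583, 583, 583]  (not all equal)
t=11: [488, 488, 489, 489, 489, 489, 489, 488, 488, 487, 487, 487]  (not all equal)
t=12: [570, 570, 571, 571, 572, 571, 571, 570, 570, 569, 569, 569]  (not all equal)
t=13: [503, 502, 501, 501, 500, 501, 501, 502, 503, 503, 503, 503]  (not all equal)
t=14: [581, 582, 582, 583, 583, 583, 582, 582, 581, 581, 581, 581]  (not all equal)
t=15: [489, 489, 488, 487, 487, 487, 488, 489, 489, 489, 490, 489]  (not all equal)
t=16: [571, 570, 570, 569, 569, 569, 570, 570, 571, 572, 572, 572]  (not all equal)
t=17: [501, 502, 503, 503, 503, 503, 503, 502, 501, 500, 500, 500]  (not all equal)
t=18: [583, 582, 581, 581, 581, 581, 581, 582, 583, 583, 584, 583]  (not all equal)
t=19: [487, 488, 489, 489, 490, 489, 489, 488, 487, 487, 486, 487]  (not all equal)
t=20: [569, 570, 571, 571, 572, 571, 571, 570, 569, 569, 568, 569]  (not all equal)
t=21: [503, 502, 501, 501, 500, 501, 501, 502, 503, 504, 504, 504]  (not all equal)
t=22: [581, 581, 582, 583, 583, 583, 582, 581, 581, 580, 580, 580]  (not all equal)
t=23: [490, 489, 488, 488, 487, 488, 488, 489, 490, 490, 490, 490]  (not all equal)
t=24: [572, 571, 570, 570, 569, 570, 570, 571, 572, 572, 573, 572]  (not all equal)
t=25: [500, 501, 502, 502, 503, 502, 502, 501, 500, 500, 499, 500]  (not all equal)
t=26: [583, 583, 582, 582, 581, 582, 582, 583, 583, 584, 584, 584]  (not all equal)
t=27: [487, 487, 488, 488, 489, 488, 488, 487, 487, 486, 486, 486]  (not all equal)
t=28: [568, 569, 570, 570, 570, 570, 570, 569, 568, 568, 568, 568]  (not all equal)
t=29: [504, 504, 503, 503, 503, 503, 503, 504, 504, 504, 505, 504]  (not all equal)
t=30: [580, 580, 580, 580, 581, 580, 580, 580, 580, 579, 579, 579]  (not all equal)
t=31: [491, 491, 490, 490, 490, 490, 490, 491, 491, 491, 491, 491]  (not all equal)
t=32: [573, 573, 573, 573, 573, 573, 573, 573, 573, 574, 574, 574]  (not all equal)
t=33: [498, 498, 499, 499, 499, 499, 499, 498, 498, 498, 498, 498]  (not all equal)
t=34: [582, 582, 582, 582, 583, 582, 582, 582, 582, 582, 582, 582]  (not all equal)
t=35: [489, 489, 488, 488, 488, 488, 488, 489, 489, 489, 489, 489]  (not all equal)
t=36: [571, 571, 570, 570, 570, 570, 570, 571, 571, 572, 572, 572]  (not all equal)
t=37: [501, 501, 502, 502, 503, 502, 502, 501, 501, 500, 500, 500]  (not all equal)
t=38: [583, 583, 582, 582, 581, 582, 582, 583, 583, 584, 584, 584]  (not all equal)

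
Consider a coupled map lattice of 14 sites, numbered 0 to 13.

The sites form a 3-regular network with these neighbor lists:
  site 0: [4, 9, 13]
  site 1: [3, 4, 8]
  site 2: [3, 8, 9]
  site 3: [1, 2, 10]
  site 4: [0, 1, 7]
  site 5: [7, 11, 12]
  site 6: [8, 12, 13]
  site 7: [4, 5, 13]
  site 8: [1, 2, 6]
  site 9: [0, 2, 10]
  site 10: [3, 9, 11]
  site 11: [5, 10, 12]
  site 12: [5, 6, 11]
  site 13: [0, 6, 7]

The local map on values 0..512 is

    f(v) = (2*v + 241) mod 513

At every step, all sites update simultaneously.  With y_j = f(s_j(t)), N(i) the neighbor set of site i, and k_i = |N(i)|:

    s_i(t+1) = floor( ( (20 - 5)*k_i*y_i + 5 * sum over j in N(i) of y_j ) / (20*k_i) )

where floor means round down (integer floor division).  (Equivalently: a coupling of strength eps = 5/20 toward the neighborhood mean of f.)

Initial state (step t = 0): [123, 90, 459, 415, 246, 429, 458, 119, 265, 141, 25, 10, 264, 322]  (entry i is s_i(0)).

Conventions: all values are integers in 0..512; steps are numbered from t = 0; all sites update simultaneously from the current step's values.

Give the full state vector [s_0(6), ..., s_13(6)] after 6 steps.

Simulating step by step:
t=0: [123, 90, 459, 415, 246, 429, 458, 119, 265, 141, 25, 10, 264, 322]
t=1: [415, 359, 125, 104, 280, 137, 172, 414, 250, 83, 244, 247, 230, 370]
t=2: [130, 414, 458, 432, 260, 39, 127, 95, 255, 367, 251, 200, 165, 364]
t=3: [472, 79, 163, 92, 267, 290, 433, 408, 234, 418, 228, 146, 122, 460]
t=4: [156, 372, 96, 371, 245, 275, 128, 82, 191, 71, 179, 96, 397, 123]
t=5: [120, 420, 405, 435, 239, 279, 423, 385, 199, 333, 171, 355, 107, 443]
t=6: [419, 76, 69, 76, 240, 330, 102, 422, 106, 343, 128, 396, 406, 162]

Answer: [419, 76, 69, 76, 240, 330, 102, 422, 106, 343, 128, 396, 406, 162]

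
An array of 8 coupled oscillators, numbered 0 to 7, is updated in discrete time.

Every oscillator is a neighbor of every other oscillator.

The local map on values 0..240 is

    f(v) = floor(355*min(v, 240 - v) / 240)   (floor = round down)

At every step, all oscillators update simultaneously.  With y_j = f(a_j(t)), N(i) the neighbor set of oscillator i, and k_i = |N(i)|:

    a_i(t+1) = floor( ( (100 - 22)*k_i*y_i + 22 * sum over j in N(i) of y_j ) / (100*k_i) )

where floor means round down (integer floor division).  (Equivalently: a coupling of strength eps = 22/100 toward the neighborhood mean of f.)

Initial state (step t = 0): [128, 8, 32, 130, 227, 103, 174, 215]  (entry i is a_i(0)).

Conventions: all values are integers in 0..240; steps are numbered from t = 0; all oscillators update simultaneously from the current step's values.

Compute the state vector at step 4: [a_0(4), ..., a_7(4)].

Simulating step by step:
t=0: [128, 8, 32, 130, 227, 103, 174, 215]
t=1: [145, 29, 56, 142, 35, 135, 94, 48]
t=2: [130, 57, 87, 133, 64, 141, 129, 79]
t=3: [154, 95, 128, 151, 103, 142, 155, 119]
t=4: [131, 141, 159, 134, 150, 144, 130, 168]

Answer: [131, 141, 159, 134, 150, 144, 130, 168]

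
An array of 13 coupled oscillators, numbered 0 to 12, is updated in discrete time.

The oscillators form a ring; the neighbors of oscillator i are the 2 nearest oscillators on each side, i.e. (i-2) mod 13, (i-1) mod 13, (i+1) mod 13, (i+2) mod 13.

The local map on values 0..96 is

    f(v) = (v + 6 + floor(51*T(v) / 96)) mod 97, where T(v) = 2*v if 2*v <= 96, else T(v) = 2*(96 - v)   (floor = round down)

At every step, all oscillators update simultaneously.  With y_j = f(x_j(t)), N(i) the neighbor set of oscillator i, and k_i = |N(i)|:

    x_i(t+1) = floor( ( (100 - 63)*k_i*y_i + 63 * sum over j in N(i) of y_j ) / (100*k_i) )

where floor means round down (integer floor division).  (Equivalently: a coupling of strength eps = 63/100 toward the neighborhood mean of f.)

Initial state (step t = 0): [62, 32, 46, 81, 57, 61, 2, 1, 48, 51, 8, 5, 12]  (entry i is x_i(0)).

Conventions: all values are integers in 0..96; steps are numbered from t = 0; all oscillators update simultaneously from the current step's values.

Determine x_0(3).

Answer: x_0(3) = 33

Derivation:
t=0: [62, 32, 46, 81, 57, 61, 2, 1, 48, 51, 8, 5, 12]
t=1: [21, 33, 15, 15, 6, 7, 8, 8, 10, 11, 17, 16, 29]
t=2: [51, 56, 41, 36, 24, 22, 21, 23, 27, 30, 40, 43, 56]
t=3: [33, 31, 56, 61, 62, 56, 52, 55, 63, 71, 68, 61, 33]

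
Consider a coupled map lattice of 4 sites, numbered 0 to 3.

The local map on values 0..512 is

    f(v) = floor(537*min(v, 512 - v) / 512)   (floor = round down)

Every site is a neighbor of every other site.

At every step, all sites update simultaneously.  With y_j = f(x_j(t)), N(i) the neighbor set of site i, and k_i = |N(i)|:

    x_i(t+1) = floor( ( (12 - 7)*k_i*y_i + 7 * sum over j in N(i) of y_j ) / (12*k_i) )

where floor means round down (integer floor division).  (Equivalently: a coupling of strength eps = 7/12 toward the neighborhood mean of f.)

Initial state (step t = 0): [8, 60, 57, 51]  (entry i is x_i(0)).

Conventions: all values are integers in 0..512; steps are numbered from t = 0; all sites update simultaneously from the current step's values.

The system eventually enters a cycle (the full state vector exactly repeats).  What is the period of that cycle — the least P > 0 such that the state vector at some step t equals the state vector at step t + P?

Simulating step by step:
t=0: [8, 60, 57, 51]
t=1: [37, 49, 48, 47]
t=2: [45, 47, 47, 47]
t=3: [48, 48, 48, 48]
t=4: [50, 50, 50, 50]
t=5: [52, 52, 52, 52]
t=6: [54, 54, 54, 54]
t=7: [56, 56, 56, 56]
t=8: [58, 58, 58, 58]
t=9: [60, 60, 60, 60]
t=10: [62, 62, 62, 62]
t=11: [65, 65, 65, 65]
t=12: [68, 68, 68, 68]
t=13: [71, 71, 71, 71]
t=14: [74, 74, 74, 74]
t=15: [77, 77, 77, 77]
t=16: [80, 80, 80, 80]
t=17: [83, 83, 83, 83]
t=18: [87, 87, 87, 87]
t=19: [91, 91, 91, 91]
t=20: [95, 95, 95, 95]
t=21: [99, 99, 99, 99]
t=22: [103, 103, 103, 103]
t=23: [108, 108, 108, 108]
t=24: [113, 113, 113, 113]
t=25: [118, 118, 118, 118]
t=26: [123, 123, 123, 123]
t=27: [129, 129, 129, 129]
t=28: [135, 135, 135, 135]
t=29: [141, 141, 141, 141]
t=30: [147, 147, 147, 147]
t=31: [154, 154, 154, 154]
t=32: [161, 161, 161, 161]
t=33: [168, 168, 168, 168]
t=34: [176, 176, 176, 176]
t=35: [184, 184, 184, 184]
t=36: [192, 192, 192, 192]
t=37: [201, 201, 201, 201]
t=38: [210, 210, 210, 210]
t=39: [220, 220, 220, 220]
t=40: [230, 230, 230, 230]
t=41: [241, 241, 241, 241]
t=42: [252, 252, 252, 252]
t=43: [264, 264, 264, 264]
t=44: [260, 260, 260, 260]
t=45: [264, 264, 264, 264]

Answer: 2
Key observation: The state at step 43, [264, 264, 264, 264], reappears at step 45 — and no state repeats earlier — so the cycle the system enters has period 2.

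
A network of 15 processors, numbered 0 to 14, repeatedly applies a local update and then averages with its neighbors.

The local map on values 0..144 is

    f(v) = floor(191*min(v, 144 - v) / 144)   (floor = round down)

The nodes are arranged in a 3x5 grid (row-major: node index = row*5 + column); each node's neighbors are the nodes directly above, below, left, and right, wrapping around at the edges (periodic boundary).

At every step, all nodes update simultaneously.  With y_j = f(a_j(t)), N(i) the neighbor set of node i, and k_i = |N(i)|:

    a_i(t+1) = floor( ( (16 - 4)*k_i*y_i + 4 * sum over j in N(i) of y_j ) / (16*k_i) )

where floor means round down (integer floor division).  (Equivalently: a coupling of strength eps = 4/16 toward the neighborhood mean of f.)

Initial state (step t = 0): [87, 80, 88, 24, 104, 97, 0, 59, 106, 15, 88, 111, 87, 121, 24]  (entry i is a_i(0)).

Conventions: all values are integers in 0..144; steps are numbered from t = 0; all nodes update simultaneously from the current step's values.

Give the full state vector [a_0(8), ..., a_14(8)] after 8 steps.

Answer: [92, 90, 91, 88, 90, 81, 82, 89, 89, 85, 91, 91, 91, 90, 91]

Derivation:
t=0: [87, 80, 88, 24, 104, 97, 0, 59, 106, 15, 88, 111, 87, 121, 24]
t=1: [73, 75, 72, 36, 49, 57, 16, 70, 47, 26, 68, 46, 70, 34, 34]
t=2: [90, 85, 91, 51, 61, 71, 35, 85, 60, 40, 84, 64, 87, 49, 48]
t=3: [73, 75, 71, 68, 75, 86, 55, 75, 75, 59, 78, 80, 74, 65, 64]
t=4: [92, 89, 93, 90, 89, 77, 75, 90, 89, 79, 86, 84, 91, 86, 84]
t=5: [70, 73, 68, 71, 73, 86, 87, 72, 73, 83, 76, 78, 70, 75, 78]
t=6: [91, 92, 90, 93, 92, 78, 78, 93, 93, 81, 88, 87, 91, 91, 87]
t=7: [71, 69, 70, 67, 69, 84, 83, 68, 68, 80, 74, 74, 70, 69, 74]
t=8: [92, 90, 91, 88, 90, 81, 82, 89, 89, 85, 91, 91, 91, 90, 91]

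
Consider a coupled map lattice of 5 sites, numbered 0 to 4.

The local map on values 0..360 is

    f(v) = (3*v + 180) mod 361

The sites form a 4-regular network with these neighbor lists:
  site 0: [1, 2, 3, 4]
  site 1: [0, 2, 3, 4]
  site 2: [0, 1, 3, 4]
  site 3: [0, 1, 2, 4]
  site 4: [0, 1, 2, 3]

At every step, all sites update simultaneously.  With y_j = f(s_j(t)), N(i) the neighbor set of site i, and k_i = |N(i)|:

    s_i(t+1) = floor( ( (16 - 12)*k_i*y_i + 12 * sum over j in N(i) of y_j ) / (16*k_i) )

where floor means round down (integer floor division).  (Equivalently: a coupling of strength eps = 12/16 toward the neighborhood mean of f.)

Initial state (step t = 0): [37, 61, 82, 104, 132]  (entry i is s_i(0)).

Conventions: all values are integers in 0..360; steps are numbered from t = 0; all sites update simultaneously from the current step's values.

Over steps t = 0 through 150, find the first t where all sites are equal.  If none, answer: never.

Answer: 3
Key observation: Synchronization is absorbing here: once all sites are equal they stay equal, and step 3 is the first all-equal step.

Derivation:
t=0: [37, 61, 82, 104, 132]  (not all equal)
t=1: [150, 132, 136, 140, 145]  (not all equal)
t=2: [242, 239, 239, 240, 241]  (not all equal)
t=3: [178, 178, 178, 178, 178]  (all equal)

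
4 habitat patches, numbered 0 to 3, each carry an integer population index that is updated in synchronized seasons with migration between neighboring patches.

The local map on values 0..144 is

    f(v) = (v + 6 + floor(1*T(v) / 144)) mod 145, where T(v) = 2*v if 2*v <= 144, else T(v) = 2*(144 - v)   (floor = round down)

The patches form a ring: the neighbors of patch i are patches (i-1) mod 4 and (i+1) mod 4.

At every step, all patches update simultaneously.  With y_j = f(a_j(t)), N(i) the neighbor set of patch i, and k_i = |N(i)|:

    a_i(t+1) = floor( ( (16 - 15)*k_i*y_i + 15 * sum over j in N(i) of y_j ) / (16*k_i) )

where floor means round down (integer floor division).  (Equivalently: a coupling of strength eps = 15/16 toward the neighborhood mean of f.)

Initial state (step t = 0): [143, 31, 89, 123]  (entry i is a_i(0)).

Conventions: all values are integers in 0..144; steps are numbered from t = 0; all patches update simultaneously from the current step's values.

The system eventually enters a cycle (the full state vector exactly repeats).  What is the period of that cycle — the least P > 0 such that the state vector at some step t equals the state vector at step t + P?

Simulating step by step:
t=0: [143, 31, 89, 123]
t=1: [78, 48, 83, 54]
t=2: [58, 84, 59, 84]
t=3: [88, 66, 88, 66]
t=4: [73, 92, 73, 92]
t=5: [96, 80, 96, 80]
t=6: [87, 101, 87, 101]
t=7: [106, 93, 106, 93]
t=8: [99, 111, 99, 111]
t=9: [116, 105, 116, 105]
t=10: [111, 121, 111, 121]
t=11: [126, 117, 126, 117]
t=12: [123, 131, 123, 131]
t=13: [136, 129, 136, 129]
t=14: [135, 141, 135, 141]
t=15: [10, 132, 10, 132]
t=16: [130, 23, 130, 23]
t=17: [35, 129, 35, 129]
t=18: [129, 46, 129, 46]
t=19: [57, 129, 57, 129]
t=20: [130, 67, 130, 67]
t=21: [76, 132, 76, 132]
t=22: [134, 85, 134, 85]
t=23: [94, 136, 94, 136]
t=24: [139, 102, 139, 102]
t=25: [101, 6, 101, 6]
t=26: [17, 101, 17, 101]
t=27: [101, 28, 101, 28]
t=28: [38, 102, 38, 102]
t=29: [104, 48, 104, 48]
t=30: [57, 106, 57, 106]
t=31: [108, 66, 108, 66]
t=32: [74, 111, 74, 111]
t=33: [114, 82, 114, 82]
t=34: [90, 118, 90, 118]
t=35: [122, 97, 122, 97]
t=36: [104, 126, 104, 126]
t=37: [130, 111, 130, 111]
t=38: [118, 134, 118, 134]
t=39: [139, 125, 139, 125]
t=40: [122, 8, 122, 8]
t=41: [21, 120, 21, 120]
t=42: [119, 33, 119, 33]
t=43: [44, 119, 44, 119]
t=44: [120, 54, 120, 54]
t=45: [64, 121, 64, 121]
t=46: [123, 73, 123, 73]
t=47: [82, 125, 82, 125]
t=48: [128, 90, 128, 90]
t=49: [98, 131, 98, 131]
t=50: [134, 106, 134, 106]
t=51: [113, 138, 113, 138]
t=52: [142, 120, 142, 120]
t=53: [118, 10, 118, 10]
t=54: [22, 117, 22, 117]
t=55: [117, 33, 117, 33]
t=56: [44, 117, 44, 117]
t=57: [118, 54, 118, 54]
t=58: [64, 120, 64, 120]
t=59: [122, 73, 122, 73]
t=60: [82, 124, 82, 124]
t=61: [127, 90, 127, 90]
t=62: [98, 130, 98, 130]
t=63: [134, 106, 134, 106]

Answer: 13
Key observation: The state at step 50, [134, 106, 134, 106], reappears at step 63 — and no state repeats earlier — so the cycle the system enters has period 13.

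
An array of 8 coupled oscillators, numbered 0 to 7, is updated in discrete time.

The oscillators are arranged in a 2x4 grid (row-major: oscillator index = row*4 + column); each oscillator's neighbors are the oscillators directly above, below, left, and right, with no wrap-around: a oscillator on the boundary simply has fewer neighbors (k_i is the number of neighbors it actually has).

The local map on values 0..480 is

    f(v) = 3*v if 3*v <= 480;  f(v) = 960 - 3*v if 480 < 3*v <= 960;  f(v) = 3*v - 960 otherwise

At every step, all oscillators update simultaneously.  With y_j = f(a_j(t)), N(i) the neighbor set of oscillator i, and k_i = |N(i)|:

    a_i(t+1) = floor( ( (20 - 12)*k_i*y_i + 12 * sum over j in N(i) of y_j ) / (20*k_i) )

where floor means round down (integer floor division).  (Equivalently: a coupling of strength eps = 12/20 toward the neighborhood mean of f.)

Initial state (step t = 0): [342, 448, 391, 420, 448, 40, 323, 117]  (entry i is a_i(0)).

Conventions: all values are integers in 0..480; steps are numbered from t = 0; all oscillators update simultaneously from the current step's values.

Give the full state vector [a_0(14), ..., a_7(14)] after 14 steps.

Answer: [321, 196, 228, 330, 343, 237, 278, 375]

Derivation:
t=0: [342, 448, 391, 420, 448, 40, 323, 117]
t=1: [256, 233, 223, 289, 209, 203, 140, 233]
t=2: [255, 271, 271, 202, 296, 343, 348, 258]
t=3: [143, 141, 175, 241, 108, 88, 114, 205]
t=4: [395, 394, 374, 328, 337, 323, 345, 311]
t=5: [171, 168, 129, 66, 90, 73, 69, 40]
t=6: [396, 393, 327, 231, 307, 274, 228, 169]
t=7: [168, 165, 160, 249, 125, 162, 232, 344]
t=8: [434, 468, 380, 250, 429, 410, 310, 171]
t=9: [368, 336, 208, 272, 314, 268, 191, 250]
t=10: [77, 146, 250, 221, 97, 153, 295, 243]
t=11: [311, 355, 246, 251, 323, 344, 210, 204]
t=12: [45, 106, 217, 253, 33, 117, 260, 300]
t=13: [179, 286, 263, 191, 185, 259, 216, 138]
t=14: [321, 196, 228, 330, 343, 237, 278, 375]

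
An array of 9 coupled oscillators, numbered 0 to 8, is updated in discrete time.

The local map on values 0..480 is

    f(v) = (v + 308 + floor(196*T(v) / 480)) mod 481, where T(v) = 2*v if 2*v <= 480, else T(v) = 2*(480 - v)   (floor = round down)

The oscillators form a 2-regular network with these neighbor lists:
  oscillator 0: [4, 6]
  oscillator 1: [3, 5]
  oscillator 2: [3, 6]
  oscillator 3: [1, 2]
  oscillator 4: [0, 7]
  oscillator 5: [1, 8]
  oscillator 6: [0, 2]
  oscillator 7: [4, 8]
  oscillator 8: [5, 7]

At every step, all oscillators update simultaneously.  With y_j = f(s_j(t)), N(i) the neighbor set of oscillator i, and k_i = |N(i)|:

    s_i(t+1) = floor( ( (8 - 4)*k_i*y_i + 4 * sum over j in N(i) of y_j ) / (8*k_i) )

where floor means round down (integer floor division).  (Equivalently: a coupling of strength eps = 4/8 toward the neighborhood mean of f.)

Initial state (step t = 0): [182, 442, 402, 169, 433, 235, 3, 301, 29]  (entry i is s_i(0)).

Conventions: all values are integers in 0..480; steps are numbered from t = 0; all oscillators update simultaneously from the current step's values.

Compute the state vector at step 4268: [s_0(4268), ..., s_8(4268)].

Simulating step by step:
t=0: [182, 442, 402, 169, 433, 235, 3, 301, 29]
t=1: [231, 246, 257, 215, 256, 291, 268, 301, 311]
t=2: [256, 254, 254, 241, 262, 271, 262, 272, 274]
t=3: [266, 265, 265, 264, 266, 267, 266, 268, 268]
t=4: [267, 267, 267, 267, 267, 267, 267, 267, 267]
t=5: [267, 267, 267, 267, 267, 267, 267, 267, 267]

Answer: [267, 267, 267, 267, 267, 267, 267, 267, 267]
Key observation: The state at step 4, [267, 267, 267, 267, 267, 267, 267, 267, 267], reappears at step 5: the system is in a cycle of period 1 from step 4 on.  Therefore the state at step 4268 equals the state at step 4 + ((4268 - 4) mod 1) = 4, which is [267, 267, 267, 267, 267, 267, 267, 267, 267].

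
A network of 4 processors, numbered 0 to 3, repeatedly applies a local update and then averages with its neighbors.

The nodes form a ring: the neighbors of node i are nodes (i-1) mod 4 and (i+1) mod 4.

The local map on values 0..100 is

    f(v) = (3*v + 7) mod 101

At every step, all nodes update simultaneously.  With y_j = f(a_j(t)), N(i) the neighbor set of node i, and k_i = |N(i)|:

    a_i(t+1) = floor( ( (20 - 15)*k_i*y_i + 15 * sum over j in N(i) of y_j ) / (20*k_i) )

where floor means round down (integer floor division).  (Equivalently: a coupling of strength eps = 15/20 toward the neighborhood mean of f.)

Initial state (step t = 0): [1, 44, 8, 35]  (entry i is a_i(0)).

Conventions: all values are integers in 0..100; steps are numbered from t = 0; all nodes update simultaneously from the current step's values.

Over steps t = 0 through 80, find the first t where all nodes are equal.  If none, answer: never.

Simulating step by step:
t=0: [1, 44, 8, 35]  (not all equal)
t=1: [20, 24, 26, 18]  (not all equal)
t=2: [69, 76, 73, 72]  (not all equal)
t=3: [23, 21, 26, 18]  (not all equal)
t=4: [68, 77, 70, 75]  (not all equal)
t=5: [27, 18, 28, 16]  (not all equal)
t=6: [65, 82, 66, 80]  (not all equal)
t=7: [36, 13, 36, 12]  (not all equal)
t=8: [36, 22, 36, 21]  (not all equal)
t=9: [57, 28, 57, 28]  (not all equal)
t=10: [87, 80, 87, 80]  (not all equal)
t=11: [50, 60, 50, 60]  (not all equal)
t=12: [78, 63, 78, 63]  (not all equal)
t=13: [81, 53, 81, 53]  (not all equal)
t=14: [60, 52, 60, 52]  (not all equal)
t=15: [68, 80, 68, 80]  (not all equal)
t=16: [36, 18, 36, 18]  (not all equal)
t=17: [49, 25, 49, 25]  (not all equal)
t=18: [74, 60, 74, 60]  (not all equal)
t=19: [71, 41, 71, 41]  (not all equal)
t=20: [26, 20, 26, 20]  (not all equal)
t=21: [71, 80, 71, 80]  (not all equal)
t=22: [38, 24, 38, 24]  (not all equal)
t=23: [64, 34, 64, 34]  (not all equal)
t=24: [30, 75, 30, 75]  (not all equal)
t=25: [46, 80, 46, 80]  (not all equal)
t=26: [44, 44, 44, 44]  (all equal)

Answer: 26
Key observation: Synchronization is absorbing here: once all nodes are equal they stay equal, and step 26 is the first all-equal step.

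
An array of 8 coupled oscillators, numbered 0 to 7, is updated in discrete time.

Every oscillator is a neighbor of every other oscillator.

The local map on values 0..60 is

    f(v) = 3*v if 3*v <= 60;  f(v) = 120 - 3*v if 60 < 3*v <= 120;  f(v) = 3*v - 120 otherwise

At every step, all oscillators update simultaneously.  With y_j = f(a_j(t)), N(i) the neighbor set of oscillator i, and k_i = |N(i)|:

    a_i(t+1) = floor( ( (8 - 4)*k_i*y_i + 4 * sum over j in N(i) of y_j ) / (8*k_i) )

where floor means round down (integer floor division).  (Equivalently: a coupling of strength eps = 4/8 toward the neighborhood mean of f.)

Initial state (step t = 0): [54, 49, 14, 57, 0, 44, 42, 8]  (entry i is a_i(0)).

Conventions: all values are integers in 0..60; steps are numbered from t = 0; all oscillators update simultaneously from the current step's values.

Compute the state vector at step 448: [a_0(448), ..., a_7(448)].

Simulating step by step:
t=0: [54, 49, 14, 57, 0, 44, 42, 8]
t=1: [32, 26, 32, 36, 14, 19, 17, 24]
t=2: [31, 39, 31, 26, 39, 45, 43, 42]
t=3: [21, 10, 21, 27, 10, 15, 13, 12]
t=4: [48, 36, 48, 40, 36, 43, 40, 39]
t=5: [16, 11, 16, 6, 11, 9, 6, 7]
t=6: [38, 31, 38, 25, 31, 29, 25, 26]
t=7: [19, 28, 19, 35, 28, 30, 35, 34]
t=8: [43, 34, 43, 25, 34, 31, 25, 26]
t=9: [19, 22, 19, 34, 22, 26, 34, 33]
t=10: [47, 46, 47, 30, 46, 40, 30, 31]
t=11: [20, 19, 20, 24, 19, 11, 24, 23]
t=12: [55, 54, 55, 50, 54, 43, 50, 51]
t=13: [39, 37, 39, 32, 37, 23, 32, 33]
t=14: [11, 14, 11, 20, 14, 32, 20, 19]
t=15: [39, 43, 39, 50, 43, 35, 50, 49]
t=16: [10, 12, 10, 21, 12, 15, 21, 20]
t=17: [37, 40, 37, 49, 40, 44, 49, 50]
t=18: [12, 8, 12, 19, 8, 13, 19, 21]
t=19: [39, 33, 39, 48, 33, 40, 48, 48]
t=20: [9, 17, 9, 18, 17, 8, 18, 18]
t=21: [36, 46, 36, 47, 46, 34, 47, 47]
t=22: [15, 17, 15, 19, 17, 17, 19, 19]
t=23: [48, 51, 48, 54, 51, 51, 54, 54]
t=24: [29, 33, 29, 37, 33, 33, 37, 37]
t=25: [25, 20, 25, 15, 20, 20, 15, 15]
t=26: [48, 54, 48, 48, 54, 54, 48, 48]
t=27: [27, 35, 27, 27, 35, 35, 27, 27]
t=28: [33, 23, 33, 33, 23, 23, 33, 33]
t=29: [27, 40, 27, 27, 40, 40, 27, 27]
t=30: [30, 13, 30, 30, 13, 13, 30, 30]
t=31: [31, 35, 31, 31, 35, 35, 31, 31]
t=32: [24, 19, 24, 24, 19, 19, 24, 24]
t=33: [49, 53, 49, 49, 53, 53, 49, 49]
t=34: [29, 34, 29, 29, 34, 34, 29, 29]
t=35: [29, 23, 29, 29, 23, 23, 29, 29]
t=36: [36, 44, 36, 36, 44, 44, 36, 36]
t=37: [12, 12, 12, 12, 12, 12, 12, 12]
t=38: [36, 36, 36, 36, 36, 36, 36, 36]
t=39: [12, 12, 12, 12, 12, 12, 12, 12]

Answer: [36, 36, 36, 36, 36, 36, 36, 36]
Key observation: The state at step 37, [12, 12, 12, 12, 12, 12, 12, 12], reappears at step 39: the system is in a cycle of period 2 from step 37 on.  Therefore the state at step 448 equals the state at step 37 + ((448 - 37) mod 2) = 38, which is [36, 36, 36, 36, 36, 36, 36, 36].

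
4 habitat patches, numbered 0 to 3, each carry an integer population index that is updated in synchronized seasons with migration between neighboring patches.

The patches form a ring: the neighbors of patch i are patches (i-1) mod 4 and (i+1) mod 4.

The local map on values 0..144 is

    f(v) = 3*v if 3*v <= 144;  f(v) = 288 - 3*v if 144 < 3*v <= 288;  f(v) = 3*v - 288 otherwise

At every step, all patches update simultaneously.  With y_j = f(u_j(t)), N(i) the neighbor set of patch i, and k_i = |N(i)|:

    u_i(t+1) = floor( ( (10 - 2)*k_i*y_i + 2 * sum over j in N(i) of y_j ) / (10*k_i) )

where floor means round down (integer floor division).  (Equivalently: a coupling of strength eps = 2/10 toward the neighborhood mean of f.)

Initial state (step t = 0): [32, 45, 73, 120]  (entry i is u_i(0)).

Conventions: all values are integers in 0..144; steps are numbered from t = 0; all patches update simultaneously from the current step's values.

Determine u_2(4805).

Answer: u_2(4805) = 90
Key observation: The state at step 33, [90, 90, 90, 90], reappears at step 37: the system is in a cycle of period 4 from step 33 on.  Therefore the state at step 4805 equals the state at step 33 + ((4805 - 33) mod 4) = 33, which is [90, 90, 90, 90].

Derivation:
t=0: [32, 45, 73, 120]
t=1: [97, 124, 75, 74]
t=2: [17, 73, 65, 59]
t=3: [58, 69, 92, 103]
t=4: [101, 77, 19, 29]
t=5: [26, 52, 60, 76]
t=6: [81, 124, 105, 66]
t=7: [53, 74, 39, 79]
t=8: [114, 77, 105, 65]
t=9: [58, 53, 36, 82]
t=10: [108, 125, 103, 55]
t=11: [49, 75, 37, 104]
t=12: [121, 75, 97, 44]
t=13: [79, 58, 21, 113]
t=14: [57, 102, 66, 52]
t=15: [108, 35, 87, 126]
t=16: [48, 90, 41, 78]
t=17: [122, 41, 105, 69]
t=18: [82, 108, 42, 75]
t=19: [43, 45, 110, 67]
t=20: [125, 125, 55, 86]
t=21: [81, 90, 110, 45]
t=22: [51, 23, 48, 116]
t=23: [120, 83, 128, 75]
t=24: [67, 48, 87, 67]
t=25: [92, 126, 44, 81]
t=26: [23, 86, 119, 50]
t=27: [72, 37, 72, 124]
t=28: [77, 103, 77, 81]
t=29: [52, 28, 52, 47]
t=30: [128, 93, 128, 139]
t=31: [90, 26, 90, 122]
t=32: [30, 66, 30, 66]
t=33: [90, 90, 90, 90]
t=34: [18, 18, 18, 18]
t=35: [54, 54, 54, 54]
t=36: [126, 126, 126, 126]
t=37: [90, 90, 90, 90]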